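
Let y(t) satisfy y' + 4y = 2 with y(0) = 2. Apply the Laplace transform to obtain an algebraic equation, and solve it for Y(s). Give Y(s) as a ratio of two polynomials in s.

Apply the Laplace transform to the equation.
Using L{y'} = sY - y(0) = sY - 2, the left side becomes (s + 4)Y - (2).
The right side is L{2} = 2/s.
So (s + 4)Y = 2/s + (2).
Isolate Y and clear denominators.

Y(s) = (2*s + 2)/(s^2 + 4*s)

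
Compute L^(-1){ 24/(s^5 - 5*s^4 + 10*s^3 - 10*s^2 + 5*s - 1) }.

Rewrite the denominator: s^5 - 5*s^4 + 10*s^3 - 10*s^2 + 5*s - 1 = (s - 1)^5.
The form in (s - 1) signals a first-shifting-theorem factor e^(t).
Since L{t^4} = 4!/s^5 = 24/s^5, the inverse is t^4*exp(t).

t^4*exp(t)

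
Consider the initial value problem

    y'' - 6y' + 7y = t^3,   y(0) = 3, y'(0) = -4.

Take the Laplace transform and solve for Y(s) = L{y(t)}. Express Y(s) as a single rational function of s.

Y(s) = (3*s^5 - 22*s^4 + 6)/(s^6 - 6*s^5 + 7*s^4)

Transform both sides with L{·}.
The derivative rules (L{y''} = s^2 Y - s·y(0) - y'(0) and L{y'} = sY - y(0), with y(0) = 3, y'(0) = -4) turn the left side into (s^2 - 6*s + 7)Y - (3*s - 22).
The right side is L{t^3} = 6/s^4.
So (s^2 - 6*s + 7)Y = 6/s^4 + (3*s - 22).
Divide through and combine into a single rational function.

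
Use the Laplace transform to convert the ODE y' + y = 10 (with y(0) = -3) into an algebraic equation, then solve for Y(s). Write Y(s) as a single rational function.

Take the Laplace transform of both sides.
The derivative rules (L{y'} = sY - y(0) = sY - (-3)) turn the left side into (s + 1)Y - (-3).
The right side is L{10} = 10/s.
So (s + 1)Y = 10/s + (-3).
Divide through and combine into a single rational function.

Y(s) = (-3*s + 10)/(s^2 + s)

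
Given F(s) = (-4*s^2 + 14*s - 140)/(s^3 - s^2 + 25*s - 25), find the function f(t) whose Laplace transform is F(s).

Factor the denominator: s^3 - s^2 + 25*s - 25 = (s - 1)*(s^2 + 25).
Partial fraction decomposition gives [-5/(s - 1)] + [s/(s^2 + 25)] + [15/(s^2 + 25)].
Invert each term: -5/(s - 1) ↔ -5e^(t); 1·s/(s^2 + 25) ↔ cos(5t); 3·5/(s^2 + 25) ↔ 3sin(5t).

f(t) = -5*exp(t) + 3*sin(5*t) + cos(5*t)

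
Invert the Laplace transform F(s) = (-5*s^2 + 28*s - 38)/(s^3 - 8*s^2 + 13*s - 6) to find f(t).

Factor the denominator: s^3 - 8*s^2 + 13*s - 6 = (s - 6)*(s - 1)^2.
Partial fraction decomposition gives [-3/(s - 1)] + [3/(s - 1)^2] + [-2/(s - 6)].
Invert each term: -3/(s - 1) ↔ -3e^(t); 3/(s - 1)^2 ↔ 3t·e^(t); -2/(s - 6) ↔ -2e^(6t).

f(t) = 3*t*exp(t) - 2*exp(6*t) - 3*exp(t)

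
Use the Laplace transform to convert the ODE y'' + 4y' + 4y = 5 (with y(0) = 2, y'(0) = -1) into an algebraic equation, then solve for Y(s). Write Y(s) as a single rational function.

Y(s) = (2*s^2 + 7*s + 5)/(s^3 + 4*s^2 + 4*s)

Apply the Laplace transform to the equation.
The derivative rules (L{y''} = s^2 Y - s·y(0) - y'(0) and L{y'} = sY - y(0), with y(0) = 2, y'(0) = -1) turn the left side into (s^2 + 4*s + 4)Y - (2*s + 7).
The right side is L{5} = 5/s.
So (s^2 + 4*s + 4)Y = 5/s + (2*s + 7).
Divide through and combine into a single rational function.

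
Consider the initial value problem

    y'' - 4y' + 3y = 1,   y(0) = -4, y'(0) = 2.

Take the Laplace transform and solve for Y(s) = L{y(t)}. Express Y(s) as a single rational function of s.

Take the Laplace transform of both sides.
With L{y''} = s^2 Y - s·y(0) - y'(0) and L{y'} = sY - y(0), with y(0) = -4, y'(0) = 2: the LHS transforms to (s^2 - 4*s + 3)Y - (-4*s + 18).
The right side is L{1} = 1/s.
So (s^2 - 4*s + 3)Y = 1/s + (-4*s + 18).
Divide through and combine into a single rational function.

Y(s) = (-4*s^2 + 18*s + 1)/(s^3 - 4*s^2 + 3*s)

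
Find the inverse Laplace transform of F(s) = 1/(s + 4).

exp(-4*t)

Since L{e^(-4t)} = 1/(s + 4), the inverse is e^(-4*t).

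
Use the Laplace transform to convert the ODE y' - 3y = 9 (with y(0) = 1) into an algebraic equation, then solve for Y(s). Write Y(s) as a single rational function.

Y(s) = (s + 9)/(s^2 - 3*s)

Transform both sides with L{·}.
The derivative rules (L{y'} = sY - y(0) = sY - 1) turn the left side into (s - 3)Y - (1).
The right side is L{9} = 9/s.
So (s - 3)Y = 9/s + (1).
Solve for Y(s) and write it as one ratio of polynomials.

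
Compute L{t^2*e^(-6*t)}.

2/(s + 6)^3

L{e^(-6t)} = 1/(s + 6).
Then apply L{t^2·g(t)} = (-1)^2 d^2/ds^2[G(s)] with G(s) = 1/(s + 6):
differentiating 2 times and applying the sign gives 2/(s + 6)^3.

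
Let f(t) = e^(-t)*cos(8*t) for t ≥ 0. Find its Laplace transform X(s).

L{cos(8t)} = s/(s^2 + 64).
By the first shifting theorem, multiplying by e^(-t) replaces s with s + 1.

X(s) = (s + 1)/((s + 1)^2 + 64)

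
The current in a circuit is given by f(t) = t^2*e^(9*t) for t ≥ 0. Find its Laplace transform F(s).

L{e^(9t)} = 1/(s - 9).
Then apply L{t^2·g(t)} = (-1)^2 d^2/ds^2[G(s)] with G(s) = 1/(s - 9):
differentiating 2 times and applying the sign gives 2/(s - 9)^3.

F(s) = 2/(s - 9)^3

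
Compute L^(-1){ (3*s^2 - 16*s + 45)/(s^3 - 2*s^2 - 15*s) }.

Factor the denominator: s^3 - 2*s^2 - 15*s = s*(s - 5)*(s + 3).
Partial fraction decomposition gives [-3/s] + [5/(s + 3)] + [1/(s - 5)].
Invert each term: -3/(s - 0) ↔ -3e^(0t); 5/(s + 3) ↔ 5e^(-3t); 1/(s - 5) ↔ e^(5t).

exp(5*t) - 3 + 5*exp(-3*t)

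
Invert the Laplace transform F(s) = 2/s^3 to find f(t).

f(t) = t^2

Since L{t^2} = 2!/s^3 = 2/s^3, the inverse is t^2.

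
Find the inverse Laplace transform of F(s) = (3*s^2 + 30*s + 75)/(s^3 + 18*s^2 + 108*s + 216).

Factor the denominator: s^3 + 18*s^2 + 108*s + 216 = (s + 6)^3.
Partial fraction decomposition gives [3/(s + 6)] + [-6/(s + 6)^2] + [3/(s + 6)^3].
Invert each term: 3/(s + 6) ↔ 3e^(-6t); -6/(s + 6)^2 ↔ -6t·e^(-6t); 3/(s + 6)^3 ↔ (3/2)t^2·e^(-6t).

3*t^2*exp(-6*t)/2 - 6*t*exp(-6*t) + 3*exp(-6*t)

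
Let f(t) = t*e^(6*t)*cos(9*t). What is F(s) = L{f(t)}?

F(s) = (s - 15)*(s + 3)/(s^2 - 12*s + 117)^2

L{cos(9t)} = s/(s^2 + 81).
Multiplying by e^(6t) shifts s → s - 6, so L{e^(6*t)*cos(9*t)} = (s - 6)/((s - 6)^2 + 81).
Then apply L{t·g(t)} = -d/ds[G(s)] with G(s) = (s - 6)/((s - 6)^2 + 81):
differentiating 1 time and applying the sign gives (s - 15)*(s + 3)/(s^2 - 12*s + 117)^2.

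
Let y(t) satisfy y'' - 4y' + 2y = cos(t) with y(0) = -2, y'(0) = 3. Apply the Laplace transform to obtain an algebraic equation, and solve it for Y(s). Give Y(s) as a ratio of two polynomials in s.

Take the Laplace transform of both sides.
With L{y''} = s^2 Y - s·y(0) - y'(0) and L{y'} = sY - y(0), with y(0) = -2, y'(0) = 3: the LHS transforms to (s^2 - 4*s + 2)Y - (-2*s + 11).
The right side is L{cos(t)} = s/(s^2 + 1).
So (s^2 - 4*s + 2)Y = s/(s^2 + 1) + (-2*s + 11).
Solve for Y(s) and write it as one ratio of polynomials.

Y(s) = (-2*s^3 + 11*s^2 - s + 11)/(s^4 - 4*s^3 + 3*s^2 - 4*s + 2)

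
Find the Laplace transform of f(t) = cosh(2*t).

L{cosh(2t)} = s/(s^2 - 4).

s/(s^2 - 4)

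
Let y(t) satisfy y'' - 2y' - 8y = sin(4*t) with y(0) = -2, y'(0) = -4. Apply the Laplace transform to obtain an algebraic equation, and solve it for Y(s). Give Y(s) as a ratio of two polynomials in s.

Laplace-transform each side.
Using L{y''} = s^2 Y - s·y(0) - y'(0) and L{y'} = sY - y(0), with y(0) = -2, y'(0) = -4, the left side becomes (s^2 - 2*s - 8)Y - (-2*s).
The right side is L{sin(4*t)} = 4/(s^2 + 16).
So (s^2 - 2*s - 8)Y = 4/(s^2 + 16) + (-2*s).
Solve for Y(s) and write it as one ratio of polynomials.

Y(s) = (-2*s^3 - 32*s + 4)/(s^4 - 2*s^3 + 8*s^2 - 32*s - 128)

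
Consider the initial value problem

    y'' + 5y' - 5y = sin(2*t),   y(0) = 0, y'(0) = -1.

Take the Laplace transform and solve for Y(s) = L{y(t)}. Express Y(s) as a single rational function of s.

Y(s) = (-s^2 - 2)/(s^4 + 5*s^3 - s^2 + 20*s - 20)

Transform both sides with L{·}.
With L{y''} = s^2 Y - s·y(0) - y'(0) and L{y'} = sY - y(0), with y(0) = 0, y'(0) = -1: the LHS transforms to (s^2 + 5*s - 5)Y - (-1).
The right side is L{sin(2*t)} = 2/(s^2 + 4).
So (s^2 + 5*s - 5)Y = 2/(s^2 + 4) + (-1).
Isolate Y and clear denominators.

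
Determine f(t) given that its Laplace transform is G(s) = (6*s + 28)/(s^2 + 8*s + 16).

Factor the denominator: s^2 + 8*s + 16 = (s + 4)^2.
Partial fraction decomposition gives [6/(s + 4)] + [4/(s + 4)^2].
Invert each term: 6/(s + 4) ↔ 6e^(-4t); 4/(s + 4)^2 ↔ 4t·e^(-4t).

f(t) = 4*t*exp(-4*t) + 6*exp(-4*t)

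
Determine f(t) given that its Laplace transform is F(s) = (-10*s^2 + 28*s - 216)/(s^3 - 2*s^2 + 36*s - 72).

Factor the denominator: s^3 - 2*s^2 + 36*s - 72 = (s - 2)*(s^2 + 36).
Partial fraction decomposition gives [-5/(s - 2)] + [-5*s/(s^2 + 36)] + [18/(s^2 + 36)].
Invert each term: -5/(s - 2) ↔ -5e^(2t); -5·s/(s^2 + 36) ↔ -5cos(6t); 3·6/(s^2 + 36) ↔ 3sin(6t).

f(t) = -5*exp(2*t) + 3*sin(6*t) - 5*cos(6*t)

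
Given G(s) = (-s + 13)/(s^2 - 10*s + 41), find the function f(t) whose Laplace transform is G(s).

Complete the square in the denominator: s^2 - 10*s + 41 = (s - 5)^2 + 4^2.
Split the numerator to match: -s + 13 = -1·(s - 5) + 2·4.
Invert each term: -1·(s - 5)/((s - 5)^2 + 16) ↔ -e^(5t)cos(4t); 2·4/((s - 5)^2 + 16) ↔ 2e^(5t)sin(4t).

f(t) = 2*exp(5*t)*sin(4*t) - exp(5*t)*cos(4*t)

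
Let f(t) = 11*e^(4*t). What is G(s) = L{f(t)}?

L{11} = 11/s.
By the first shifting theorem, multiplying by e^(4t) replaces s with s - 4.

G(s) = 11/(s - 4)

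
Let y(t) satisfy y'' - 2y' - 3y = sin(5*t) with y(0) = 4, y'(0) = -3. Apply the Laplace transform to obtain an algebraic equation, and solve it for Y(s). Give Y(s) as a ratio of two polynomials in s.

Y(s) = (4*s^3 - 11*s^2 + 100*s - 270)/(s^4 - 2*s^3 + 22*s^2 - 50*s - 75)

Laplace-transform each side.
The derivative rules (L{y''} = s^2 Y - s·y(0) - y'(0) and L{y'} = sY - y(0), with y(0) = 4, y'(0) = -3) turn the left side into (s^2 - 2*s - 3)Y - (4*s - 11).
The right side is L{sin(5*t)} = 5/(s^2 + 25).
So (s^2 - 2*s - 3)Y = 5/(s^2 + 25) + (4*s - 11).
Solve for Y(s) and write it as one ratio of polynomials.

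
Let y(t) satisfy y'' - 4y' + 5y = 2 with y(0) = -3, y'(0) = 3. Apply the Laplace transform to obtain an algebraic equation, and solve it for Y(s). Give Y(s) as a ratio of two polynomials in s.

Y(s) = (-3*s^2 + 15*s + 2)/(s^3 - 4*s^2 + 5*s)

Laplace-transform each side.
With L{y''} = s^2 Y - s·y(0) - y'(0) and L{y'} = sY - y(0), with y(0) = -3, y'(0) = 3: the LHS transforms to (s^2 - 4*s + 5)Y - (-3*s + 15).
The right side is L{2} = 2/s.
So (s^2 - 4*s + 5)Y = 2/s + (-3*s + 15).
Solve for Y(s) and write it as one ratio of polynomials.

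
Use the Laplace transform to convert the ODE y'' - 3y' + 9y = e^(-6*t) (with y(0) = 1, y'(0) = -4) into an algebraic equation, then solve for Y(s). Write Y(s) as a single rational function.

Y(s) = (s^2 - s - 41)/(s^3 + 3*s^2 - 9*s + 54)

Apply the Laplace transform to the equation.
Using L{y''} = s^2 Y - s·y(0) - y'(0) and L{y'} = sY - y(0), with y(0) = 1, y'(0) = -4, the left side becomes (s^2 - 3*s + 9)Y - (s - 7).
The right side is L{e^(-6*t)} = 1/(s + 6).
So (s^2 - 3*s + 9)Y = 1/(s + 6) + (s - 7).
Solve for Y(s) and write it as one ratio of polynomials.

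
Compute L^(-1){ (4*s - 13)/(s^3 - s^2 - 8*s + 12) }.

Factor the denominator: s^3 - s^2 - 8*s + 12 = (s - 2)^2*(s + 3).
Partial fraction decomposition gives [1/(s - 2)] + [-1/(s - 2)^2] + [-1/(s + 3)].
Invert each term: 1/(s - 2) ↔ e^(2t); -1/(s - 2)^2 ↔ -t·e^(2t); -1/(s + 3) ↔ -e^(-3t).

-t*exp(2*t) + exp(2*t) - exp(-3*t)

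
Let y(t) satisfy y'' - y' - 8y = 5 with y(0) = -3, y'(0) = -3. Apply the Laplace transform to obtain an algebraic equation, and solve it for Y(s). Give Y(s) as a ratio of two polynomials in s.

Laplace-transform each side.
The derivative rules (L{y''} = s^2 Y - s·y(0) - y'(0) and L{y'} = sY - y(0), with y(0) = -3, y'(0) = -3) turn the left side into (s^2 - s - 8)Y - (-3*s).
The right side is L{5} = 5/s.
So (s^2 - s - 8)Y = 5/s + (-3*s).
Isolate Y and clear denominators.

Y(s) = (-3*s^2 + 5)/(s^3 - s^2 - 8*s)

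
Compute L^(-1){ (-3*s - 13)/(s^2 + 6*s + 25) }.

Complete the square in the denominator: s^2 + 6*s + 25 = (s + 3)^2 + 4^2.
Split the numerator to match: -3*s - 13 = -3·(s + 3) - 1·4.
Invert each term: -3·(s + 3)/((s + 3)^2 + 16) ↔ -3e^(-3t)cos(4t); -1·4/((s + 3)^2 + 16) ↔ -e^(-3t)sin(4t).

-exp(-3*t)*sin(4*t) - 3*exp(-3*t)*cos(4*t)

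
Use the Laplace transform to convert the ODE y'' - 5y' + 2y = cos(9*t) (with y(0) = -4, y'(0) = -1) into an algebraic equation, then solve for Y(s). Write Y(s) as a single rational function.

Laplace-transform each side.
With L{y''} = s^2 Y - s·y(0) - y'(0) and L{y'} = sY - y(0), with y(0) = -4, y'(0) = -1: the LHS transforms to (s^2 - 5*s + 2)Y - (-4*s + 19).
The right side is L{cos(9*t)} = s/(s^2 + 81).
So (s^2 - 5*s + 2)Y = s/(s^2 + 81) + (-4*s + 19).
Isolate Y and clear denominators.

Y(s) = (-4*s^3 + 19*s^2 - 323*s + 1539)/(s^4 - 5*s^3 + 83*s^2 - 405*s + 162)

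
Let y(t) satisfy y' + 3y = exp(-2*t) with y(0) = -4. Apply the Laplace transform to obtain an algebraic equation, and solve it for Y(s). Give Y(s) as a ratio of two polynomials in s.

Transform both sides with L{·}.
Using L{y'} = sY - y(0) = sY - (-4), the left side becomes (s + 3)Y - (-4).
The right side is L{exp(-2*t)} = 1/(s + 2).
So (s + 3)Y = 1/(s + 2) + (-4).
Divide through and combine into a single rational function.

Y(s) = (-4*s - 7)/(s^2 + 5*s + 6)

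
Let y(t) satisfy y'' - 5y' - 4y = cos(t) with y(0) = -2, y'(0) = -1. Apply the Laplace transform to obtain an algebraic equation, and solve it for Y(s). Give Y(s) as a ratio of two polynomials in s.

Y(s) = (-2*s^3 + 9*s^2 - s + 9)/(s^4 - 5*s^3 - 3*s^2 - 5*s - 4)

Transform both sides with L{·}.
The derivative rules (L{y''} = s^2 Y - s·y(0) - y'(0) and L{y'} = sY - y(0), with y(0) = -2, y'(0) = -1) turn the left side into (s^2 - 5*s - 4)Y - (-2*s + 9).
The right side is L{cos(t)} = s/(s^2 + 1).
So (s^2 - 5*s - 4)Y = s/(s^2 + 1) + (-2*s + 9).
Isolate Y and clear denominators.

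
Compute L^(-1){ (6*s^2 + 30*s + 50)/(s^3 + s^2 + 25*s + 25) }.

Factor the denominator: s^3 + s^2 + 25*s + 25 = (s + 1)*(s^2 + 25).
Partial fraction decomposition gives [1/(s + 1)] + [5*s/(s^2 + 25)] + [25/(s^2 + 25)].
Invert each term: 1/(s + 1) ↔ e^(-t); 5·s/(s^2 + 25) ↔ 5cos(5t); 5·5/(s^2 + 25) ↔ 5sin(5t).

5*sin(5*t) + 5*cos(5*t) + exp(-t)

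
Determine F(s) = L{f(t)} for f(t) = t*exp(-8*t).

F(s) = (s + 8)^(-2)

L{e^(-8t)} = 1/(s + 8).
Then apply L{t·g(t)} = -d/ds[G(s)] with G(s) = 1/(s + 8):
differentiating 1 time and applying the sign gives (s + 8)^(-2).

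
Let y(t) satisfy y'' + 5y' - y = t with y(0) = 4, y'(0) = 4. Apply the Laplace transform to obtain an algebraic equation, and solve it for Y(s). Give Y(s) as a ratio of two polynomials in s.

Apply the Laplace transform to the equation.
With L{y''} = s^2 Y - s·y(0) - y'(0) and L{y'} = sY - y(0), with y(0) = 4, y'(0) = 4: the LHS transforms to (s^2 + 5*s - 1)Y - (4*s + 24).
The right side is L{t} = s^(-2).
So (s^2 + 5*s - 1)Y = s^(-2) + (4*s + 24).
Divide through and combine into a single rational function.

Y(s) = (4*s^3 + 24*s^2 + 1)/(s^4 + 5*s^3 - s^2)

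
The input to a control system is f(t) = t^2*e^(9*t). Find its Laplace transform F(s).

L{e^(9t)} = 1/(s - 9).
Then apply L{t^2·g(t)} = (-1)^2 d^2/ds^2[G(s)] with G(s) = 1/(s - 9):
differentiating 2 times and applying the sign gives 2/(s - 9)^3.

F(s) = 2/(s - 9)^3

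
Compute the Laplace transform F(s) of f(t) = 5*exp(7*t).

F(s) = 5/(s - 7)

L{5} = 5/s.
By the first shifting theorem, multiplying by e^(7t) replaces s with s - 7.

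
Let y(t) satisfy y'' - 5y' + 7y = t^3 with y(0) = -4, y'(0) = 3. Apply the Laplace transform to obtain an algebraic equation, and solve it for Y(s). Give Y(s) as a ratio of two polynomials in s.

Apply the Laplace transform to the equation.
Using L{y''} = s^2 Y - s·y(0) - y'(0) and L{y'} = sY - y(0), with y(0) = -4, y'(0) = 3, the left side becomes (s^2 - 5*s + 7)Y - (-4*s + 23).
The right side is L{t^3} = 6/s^4.
So (s^2 - 5*s + 7)Y = 6/s^4 + (-4*s + 23).
Divide through and combine into a single rational function.

Y(s) = (-4*s^5 + 23*s^4 + 6)/(s^6 - 5*s^5 + 7*s^4)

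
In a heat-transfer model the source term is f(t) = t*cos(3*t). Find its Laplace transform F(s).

F(s) = (s - 3)*(s + 3)/(s^2 + 9)^2

L{cos(3t)} = s/(s^2 + 9).
Then apply L{t·g(t)} = -d/ds[G(s)] with G(s) = s/(s^2 + 9):
differentiating 1 time and applying the sign gives (s - 3)*(s + 3)/(s^2 + 9)^2.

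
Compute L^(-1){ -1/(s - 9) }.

Since L{e^(9t)} = 1/(s - 9), the inverse is exp(9*t), scaled by -1.

-exp(9*t)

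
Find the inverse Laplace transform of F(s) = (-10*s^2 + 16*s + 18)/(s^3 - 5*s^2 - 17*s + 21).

-6*exp(7*t) - exp(t) - 3*exp(-3*t)

Factor the denominator: s^3 - 5*s^2 - 17*s + 21 = (s - 7)*(s - 1)*(s + 3).
Partial fraction decomposition gives [-1/(s - 1)] + [-6/(s - 7)] + [-3/(s + 3)].
Invert each term: -1/(s - 1) ↔ -e^(t); -6/(s - 7) ↔ -6e^(7t); -3/(s + 3) ↔ -3e^(-3t).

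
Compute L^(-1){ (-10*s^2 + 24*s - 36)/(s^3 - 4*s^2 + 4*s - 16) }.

-5*exp(4*t) + 2*sin(2*t) - 5*cos(2*t)

Factor the denominator: s^3 - 4*s^2 + 4*s - 16 = (s - 4)*(s^2 + 4).
Partial fraction decomposition gives [-5/(s - 4)] + [-5*s/(s^2 + 4)] + [4/(s^2 + 4)].
Invert each term: -5/(s - 4) ↔ -5e^(4t); -5·s/(s^2 + 4) ↔ -5cos(2t); 2·2/(s^2 + 4) ↔ 2sin(2t).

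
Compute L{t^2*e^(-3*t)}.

L{e^(-3t)} = 1/(s + 3).
Then apply L{t^2·g(t)} = (-1)^2 d^2/ds^2[H(s)] with H(s) = 1/(s + 3):
differentiating 2 times and applying the sign gives 2/(s + 3)^3.

2/(s + 3)^3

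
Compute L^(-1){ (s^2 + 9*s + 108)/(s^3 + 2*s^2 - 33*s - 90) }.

2*exp(6*t) - 5*exp(-3*t) + 4*exp(-5*t)

Factor the denominator: s^3 + 2*s^2 - 33*s - 90 = (s - 6)*(s + 3)*(s + 5).
Partial fraction decomposition gives [4/(s + 5)] + [-5/(s + 3)] + [2/(s - 6)].
Invert each term: 4/(s + 5) ↔ 4e^(-5t); -5/(s + 3) ↔ -5e^(-3t); 2/(s - 6) ↔ 2e^(6t).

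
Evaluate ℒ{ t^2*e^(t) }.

L{e^(t)} = 1/(s - 1).
Then apply L{t^2·g(t)} = (-1)^2 d^2/ds^2[H(s)] with H(s) = 1/(s - 1):
differentiating 2 times and applying the sign gives 2/(s - 1)^3.

2/(s - 1)^3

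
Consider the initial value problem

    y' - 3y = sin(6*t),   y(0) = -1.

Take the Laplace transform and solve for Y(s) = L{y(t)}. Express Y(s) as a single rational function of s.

Laplace-transform each side.
Using L{y'} = sY - y(0) = sY - (-1), the left side becomes (s - 3)Y - (-1).
The right side is L{sin(6*t)} = 6/(s^2 + 36).
So (s - 3)Y = 6/(s^2 + 36) + (-1).
Solve for Y(s) and write it as one ratio of polynomials.

Y(s) = (-s^2 - 30)/(s^3 - 3*s^2 + 36*s - 108)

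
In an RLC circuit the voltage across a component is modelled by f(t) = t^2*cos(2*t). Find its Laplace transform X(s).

L{cos(2t)} = s/(s^2 + 4).
Then apply L{t^2·g(t)} = (-1)^2 d^2/ds^2[G(s)] with G(s) = s/(s^2 + 4):
differentiating 2 times and applying the sign gives 2*s*(s^2 - 12)/(s^2 + 4)^3.

X(s) = 2*s*(s^2 - 12)/(s^2 + 4)^3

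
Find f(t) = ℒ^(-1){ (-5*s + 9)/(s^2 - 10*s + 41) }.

Complete the square in the denominator: s^2 - 10*s + 41 = (s - 5)^2 + 4^2.
Split the numerator to match: -5*s + 9 = -5·(s - 5) - 4·4.
Invert each term: -5·(s - 5)/((s - 5)^2 + 16) ↔ -5e^(5t)cos(4t); -4·4/((s - 5)^2 + 16) ↔ -4e^(5t)sin(4t).

f(t) = -4*exp(5*t)*sin(4*t) - 5*exp(5*t)*cos(4*t)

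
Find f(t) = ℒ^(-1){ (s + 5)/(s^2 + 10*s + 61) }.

f(t) = exp(-5*t)*cos(6*t)

Rewrite the denominator: s^2 + 10*s + 61 = (s + 5)^2 + 36.
The form in (s + 5) signals a first-shifting-theorem factor e^(-5t).
Since L{cos(6t)} = s/(s^2 + 36), the inverse is e^(-5*t)*cos(6*t).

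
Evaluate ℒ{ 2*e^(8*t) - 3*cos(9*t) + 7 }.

By linearity of the Laplace transform, transform each term separately.
(2)·[L{e^(8t)} = 1/(s - 8)]; L{7} = 7/s; (-3)·[L{cos(9t)} = s/(s^2 + 81)].

-3*s/(s^2 + 81) + 2/(s - 8) + 7/s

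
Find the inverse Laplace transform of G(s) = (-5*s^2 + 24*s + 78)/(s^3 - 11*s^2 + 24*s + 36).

Factor the denominator: s^3 - 11*s^2 + 24*s + 36 = (s - 6)^2*(s + 1).
Partial fraction decomposition gives [-6/(s - 6)] + [6/(s - 6)^2] + [1/(s + 1)].
Invert each term: -6/(s - 6) ↔ -6e^(6t); 6/(s - 6)^2 ↔ 6t·e^(6t); 1/(s + 1) ↔ e^(-t).

6*t*exp(6*t) - 6*exp(6*t) + exp(-t)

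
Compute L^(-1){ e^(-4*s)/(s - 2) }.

The factor e^(-4s) signals a time shift by c = 4 (second shifting theorem).
L{e^(2t)} = 1/(s - 2), so L^-1{1/(s - 2)} = e^(2*t).
Hence the inverse is u(t - 4) times that function evaluated at t - 4.

Heaviside(t - 4)*(exp(2*t - 8))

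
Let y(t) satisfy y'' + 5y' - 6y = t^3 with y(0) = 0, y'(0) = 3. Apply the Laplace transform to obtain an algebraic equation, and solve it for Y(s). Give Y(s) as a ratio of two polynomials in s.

Y(s) = (3*s^4 + 6)/(s^6 + 5*s^5 - 6*s^4)

Apply the Laplace transform to the equation.
The derivative rules (L{y''} = s^2 Y - s·y(0) - y'(0) and L{y'} = sY - y(0), with y(0) = 0, y'(0) = 3) turn the left side into (s^2 + 5*s - 6)Y - (3).
The right side is L{t^3} = 6/s^4.
So (s^2 + 5*s - 6)Y = 6/s^4 + (3).
Isolate Y and clear denominators.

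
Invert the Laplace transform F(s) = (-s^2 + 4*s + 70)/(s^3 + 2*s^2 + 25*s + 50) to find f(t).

Factor the denominator: s^3 + 2*s^2 + 25*s + 50 = (s + 2)*(s^2 + 25).
Partial fraction decomposition gives [2/(s + 2)] + [-3*s/(s^2 + 25)] + [10/(s^2 + 25)].
Invert each term: 2/(s + 2) ↔ 2e^(-2t); -3·s/(s^2 + 25) ↔ -3cos(5t); 2·5/(s^2 + 25) ↔ 2sin(5t).

f(t) = 2*sin(5*t) - 3*cos(5*t) + 2*exp(-2*t)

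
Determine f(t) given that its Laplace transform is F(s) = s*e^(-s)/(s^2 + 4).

f(t) = Heaviside(t - 1)*(cos(2*t - 2))

The factor e^(-s) signals a time shift by c = 1 (second shifting theorem).
L{cos(2t)} = s/(s^2 + 4), so L^-1{s/(s^2 + 4)} = cos(2*t).
Hence the inverse is u(t - 1) times that function evaluated at t - 1.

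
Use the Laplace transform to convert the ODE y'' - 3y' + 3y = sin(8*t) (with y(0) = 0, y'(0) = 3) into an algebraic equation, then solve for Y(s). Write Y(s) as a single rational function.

Laplace-transform each side.
The derivative rules (L{y''} = s^2 Y - s·y(0) - y'(0) and L{y'} = sY - y(0), with y(0) = 0, y'(0) = 3) turn the left side into (s^2 - 3*s + 3)Y - (3).
The right side is L{sin(8*t)} = 8/(s^2 + 64).
So (s^2 - 3*s + 3)Y = 8/(s^2 + 64) + (3).
Isolate Y and clear denominators.

Y(s) = (3*s^2 + 200)/(s^4 - 3*s^3 + 67*s^2 - 192*s + 192)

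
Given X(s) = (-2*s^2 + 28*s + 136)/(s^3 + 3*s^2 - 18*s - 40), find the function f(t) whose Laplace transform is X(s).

f(t) = 4*exp(4*t) - 4*exp(-2*t) - 2*exp(-5*t)

Factor the denominator: s^3 + 3*s^2 - 18*s - 40 = (s - 4)*(s + 2)*(s + 5).
Partial fraction decomposition gives [4/(s - 4)] + [-2/(s + 5)] + [-4/(s + 2)].
Invert each term: 4/(s - 4) ↔ 4e^(4t); -2/(s + 5) ↔ -2e^(-5t); -4/(s + 2) ↔ -4e^(-2t).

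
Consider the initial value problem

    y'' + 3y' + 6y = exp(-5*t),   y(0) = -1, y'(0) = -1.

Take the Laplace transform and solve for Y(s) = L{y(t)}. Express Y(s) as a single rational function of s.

Apply the Laplace transform to the equation.
With L{y''} = s^2 Y - s·y(0) - y'(0) and L{y'} = sY - y(0), with y(0) = -1, y'(0) = -1: the LHS transforms to (s^2 + 3*s + 6)Y - (-s - 4).
The right side is L{exp(-5*t)} = 1/(s + 5).
So (s^2 + 3*s + 6)Y = 1/(s + 5) + (-s - 4).
Divide through and combine into a single rational function.

Y(s) = (-s^2 - 9*s - 19)/(s^3 + 8*s^2 + 21*s + 30)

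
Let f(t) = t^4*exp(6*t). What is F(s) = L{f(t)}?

F(s) = 24/(s - 6)^5

L{t^4} = 4!/s^5 = 24/s^5.
By the first shifting theorem, multiplying by e^(6t) replaces s with s - 6.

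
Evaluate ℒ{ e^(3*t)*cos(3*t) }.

L{cos(3t)} = s/(s^2 + 9).
By the first shifting theorem, multiplying by e^(3t) replaces s with s - 3.

(s - 3)/((s - 3)^2 + 9)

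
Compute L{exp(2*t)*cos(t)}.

(s - 2)/((s - 2)^2 + 1)

L{cos(t)} = s/(s^2 + 1).
By the first shifting theorem, multiplying by e^(2t) replaces s with s - 2.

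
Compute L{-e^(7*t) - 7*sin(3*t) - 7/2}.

-21/(s^2 + 9) - 1/(s - 7) - 7/(2*s)

By linearity of the Laplace transform, transform each term separately.
L{-7/2} = (-7/2)/s; (-1)·[L{e^(7t)} = 1/(s - 7)]; (-7)·[L{sin(3t)} = 3/(s^2 + 9)].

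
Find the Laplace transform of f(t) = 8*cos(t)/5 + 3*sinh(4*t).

8*s/(5*(s^2 + 1)) + 12/(s^2 - 16)

Apply the Laplace transform termwise.
(3)·[L{sinh(4t)} = 4/(s^2 - 16)]; (8/5)·[L{cos(t)} = s/(s^2 + 1)].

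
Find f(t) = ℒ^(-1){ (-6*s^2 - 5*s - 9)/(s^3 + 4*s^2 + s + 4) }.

Factor the denominator: s^3 + 4*s^2 + s + 4 = (s + 4)*(s^2 + 1).
Partial fraction decomposition gives [-5/(s + 4)] + [-s/(s^2 + 1)] + [-1/(s^2 + 1)].
Invert each term: -5/(s + 4) ↔ -5e^(-4t); -1·s/(s^2 + 1) ↔ -cos(t); -1·1/(s^2 + 1) ↔ -sin(t).

f(t) = -sin(t) - cos(t) - 5*exp(-4*t)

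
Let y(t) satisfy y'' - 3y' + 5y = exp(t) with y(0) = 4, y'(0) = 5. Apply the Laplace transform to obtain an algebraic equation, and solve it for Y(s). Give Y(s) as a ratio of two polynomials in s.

Y(s) = (4*s^2 - 11*s + 8)/(s^3 - 4*s^2 + 8*s - 5)

Laplace-transform each side.
Using L{y''} = s^2 Y - s·y(0) - y'(0) and L{y'} = sY - y(0), with y(0) = 4, y'(0) = 5, the left side becomes (s^2 - 3*s + 5)Y - (4*s - 7).
The right side is L{exp(t)} = 1/(s - 1).
So (s^2 - 3*s + 5)Y = 1/(s - 1) + (4*s - 7).
Solve for Y(s) and write it as one ratio of polynomials.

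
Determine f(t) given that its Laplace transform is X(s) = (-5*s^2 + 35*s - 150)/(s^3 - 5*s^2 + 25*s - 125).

f(t) = -2*exp(5*t) + 4*sin(5*t) - 3*cos(5*t)

Factor the denominator: s^3 - 5*s^2 + 25*s - 125 = (s - 5)*(s^2 + 25).
Partial fraction decomposition gives [-2/(s - 5)] + [-3*s/(s^2 + 25)] + [20/(s^2 + 25)].
Invert each term: -2/(s - 5) ↔ -2e^(5t); -3·s/(s^2 + 25) ↔ -3cos(5t); 4·5/(s^2 + 25) ↔ 4sin(5t).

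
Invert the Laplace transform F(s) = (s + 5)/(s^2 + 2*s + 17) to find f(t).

Complete the square in the denominator: s^2 + 2*s + 17 = (s + 1)^2 + 4^2.
Split the numerator to match: s + 5 = 1·(s + 1) + 1·4.
Invert each term: 1·(s + 1)/((s + 1)^2 + 16) ↔ e^(-t)cos(4t); 1·4/((s + 1)^2 + 16) ↔ e^(-t)sin(4t).

f(t) = exp(-t)*sin(4*t) + exp(-t)*cos(4*t)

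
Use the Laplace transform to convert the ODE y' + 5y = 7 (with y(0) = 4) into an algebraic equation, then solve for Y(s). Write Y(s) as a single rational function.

Y(s) = (4*s + 7)/(s^2 + 5*s)

Apply the Laplace transform to the equation.
Using L{y'} = sY - y(0) = sY - 4, the left side becomes (s + 5)Y - (4).
The right side is L{7} = 7/s.
So (s + 5)Y = 7/s + (4).
Solve for Y(s) and write it as one ratio of polynomials.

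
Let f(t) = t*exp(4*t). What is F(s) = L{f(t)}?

L{e^(4t)} = 1/(s - 4).
Then apply L{t·g(t)} = -d/ds[G(s)] with G(s) = 1/(s - 4):
differentiating 1 time and applying the sign gives (s - 4)^(-2).

F(s) = (s - 4)^(-2)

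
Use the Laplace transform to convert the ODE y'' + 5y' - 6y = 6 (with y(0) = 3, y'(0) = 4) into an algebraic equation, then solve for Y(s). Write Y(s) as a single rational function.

Y(s) = (3*s + 1)/(s^2 - s)

Transform both sides with L{·}.
With L{y''} = s^2 Y - s·y(0) - y'(0) and L{y'} = sY - y(0), with y(0) = 3, y'(0) = 4: the LHS transforms to (s^2 + 5*s - 6)Y - (3*s + 19).
The right side is L{6} = 6/s.
So (s^2 + 5*s - 6)Y = 6/s + (3*s + 19).
Isolate Y and clear denominators.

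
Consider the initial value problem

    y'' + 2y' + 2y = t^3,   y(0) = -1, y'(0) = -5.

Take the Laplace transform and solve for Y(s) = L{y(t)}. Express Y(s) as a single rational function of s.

Y(s) = (-s^5 - 7*s^4 + 6)/(s^6 + 2*s^5 + 2*s^4)

Laplace-transform each side.
With L{y''} = s^2 Y - s·y(0) - y'(0) and L{y'} = sY - y(0), with y(0) = -1, y'(0) = -5: the LHS transforms to (s^2 + 2*s + 2)Y - (-s - 7).
The right side is L{t^3} = 6/s^4.
So (s^2 + 2*s + 2)Y = 6/s^4 + (-s - 7).
Divide through and combine into a single rational function.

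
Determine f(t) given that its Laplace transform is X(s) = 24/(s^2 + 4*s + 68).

f(t) = 3*exp(-2*t)*sin(8*t)

Rewrite the denominator: s^2 + 4*s + 68 = (s + 2)^2 + 64.
The form in (s + 2) signals a first-shifting-theorem factor e^(-2t).
Since L{sin(8t)} = 8/(s^2 + 64), the inverse is exp(-2*t)*sin(8*t), scaled by 3.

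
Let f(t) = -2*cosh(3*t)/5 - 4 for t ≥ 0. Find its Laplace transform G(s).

G(s) = -2*s/(5*(s^2 - 9)) - 4/s

Apply the Laplace transform termwise.
(-2/5)·[L{cosh(3t)} = s/(s^2 - 9)]; L{-4} = -4/s.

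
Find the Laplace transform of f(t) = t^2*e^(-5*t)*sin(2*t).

4*(3*s^2 + 30*s + 71)/(s^2 + 10*s + 29)^3

L{sin(2t)} = 2/(s^2 + 4).
Multiplying by e^(-5t) shifts s → s + 5, so L{e^(-5*t)*sin(2*t)} = 2/((s + 5)^2 + 4).
Then apply L{t^2·g(t)} = (-1)^2 d^2/ds^2[G(s)] with G(s) = 2/((s + 5)^2 + 4):
differentiating 2 times and applying the sign gives 4*(3*s^2 + 30*s + 71)/(s^2 + 10*s + 29)^3.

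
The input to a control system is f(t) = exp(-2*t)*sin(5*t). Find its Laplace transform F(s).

F(s) = 5/((s + 2)^2 + 25)

L{sin(5t)} = 5/(s^2 + 25).
By the first shifting theorem, multiplying by e^(-2t) replaces s with s + 2.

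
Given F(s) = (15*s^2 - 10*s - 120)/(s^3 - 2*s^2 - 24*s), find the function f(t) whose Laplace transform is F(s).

f(t) = 6*exp(6*t) + 5 + 4*exp(-4*t)

Factor the denominator: s^3 - 2*s^2 - 24*s = s*(s - 6)*(s + 4).
Partial fraction decomposition gives [4/(s + 4)] + [5/s] + [6/(s - 6)].
Invert each term: 4/(s + 4) ↔ 4e^(-4t); 5/(s - 0) ↔ 5e^(0t); 6/(s - 6) ↔ 6e^(6t).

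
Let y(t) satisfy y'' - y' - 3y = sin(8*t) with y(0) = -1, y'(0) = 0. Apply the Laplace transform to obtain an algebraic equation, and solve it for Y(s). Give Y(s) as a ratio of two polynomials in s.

Y(s) = (-s^3 + s^2 - 64*s + 72)/(s^4 - s^3 + 61*s^2 - 64*s - 192)

Take the Laplace transform of both sides.
Using L{y''} = s^2 Y - s·y(0) - y'(0) and L{y'} = sY - y(0), with y(0) = -1, y'(0) = 0, the left side becomes (s^2 - s - 3)Y - (-s + 1).
The right side is L{sin(8*t)} = 8/(s^2 + 64).
So (s^2 - s - 3)Y = 8/(s^2 + 64) + (-s + 1).
Solve for Y(s) and write it as one ratio of polynomials.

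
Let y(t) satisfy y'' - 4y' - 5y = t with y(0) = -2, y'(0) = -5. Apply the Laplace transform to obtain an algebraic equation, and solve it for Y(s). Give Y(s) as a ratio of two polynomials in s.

Laplace-transform each side.
With L{y''} = s^2 Y - s·y(0) - y'(0) and L{y'} = sY - y(0), with y(0) = -2, y'(0) = -5: the LHS transforms to (s^2 - 4*s - 5)Y - (-2*s + 3).
The right side is L{t} = s^(-2).
So (s^2 - 4*s - 5)Y = s^(-2) + (-2*s + 3).
Solve for Y(s) and write it as one ratio of polynomials.

Y(s) = (-2*s^3 + 3*s^2 + 1)/(s^4 - 4*s^3 - 5*s^2)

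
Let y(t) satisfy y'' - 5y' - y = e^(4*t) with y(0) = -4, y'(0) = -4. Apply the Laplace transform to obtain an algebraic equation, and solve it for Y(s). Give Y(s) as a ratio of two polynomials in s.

Laplace-transform each side.
The derivative rules (L{y''} = s^2 Y - s·y(0) - y'(0) and L{y'} = sY - y(0), with y(0) = -4, y'(0) = -4) turn the left side into (s^2 - 5*s - 1)Y - (-4*s + 16).
The right side is L{e^(4*t)} = 1/(s - 4).
So (s^2 - 5*s - 1)Y = 1/(s - 4) + (-4*s + 16).
Divide through and combine into a single rational function.

Y(s) = (-4*s^2 + 32*s - 63)/(s^3 - 9*s^2 + 19*s + 4)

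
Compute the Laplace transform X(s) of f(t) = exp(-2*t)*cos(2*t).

L{cos(2t)} = s/(s^2 + 4).
By the first shifting theorem, multiplying by e^(-2t) replaces s with s + 2.

X(s) = (s + 2)/((s + 2)^2 + 4)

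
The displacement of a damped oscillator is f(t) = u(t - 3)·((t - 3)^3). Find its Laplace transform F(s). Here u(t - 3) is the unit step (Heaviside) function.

F(s) = 6*exp(-3*s)/s^4

By the second shifting theorem, L{u(t - c)·g(t - c)} = e^(-cs)·G(s) with c = 3 and G(s) = L{g(t)}.
L{t^3} = 3!/s^4 = 6/s^4.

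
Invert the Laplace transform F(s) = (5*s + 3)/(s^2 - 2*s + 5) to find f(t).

Complete the square in the denominator: s^2 - 2*s + 5 = (s - 1)^2 + 2^2.
Split the numerator to match: 5*s + 3 = 5·(s - 1) + 4·2.
Invert each term: 5·(s - 1)/((s - 1)^2 + 4) ↔ 5e^(t)cos(2t); 4·2/((s - 1)^2 + 4) ↔ 4e^(t)sin(2t).

f(t) = 4*exp(t)*sin(2*t) + 5*exp(t)*cos(2*t)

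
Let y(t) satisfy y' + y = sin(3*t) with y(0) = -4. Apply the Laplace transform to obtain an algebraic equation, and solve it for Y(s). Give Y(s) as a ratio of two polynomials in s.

Take the Laplace transform of both sides.
Using L{y'} = sY - y(0) = sY - (-4), the left side becomes (s + 1)Y - (-4).
The right side is L{sin(3*t)} = 3/(s^2 + 9).
So (s + 1)Y = 3/(s^2 + 9) + (-4).
Solve for Y(s) and write it as one ratio of polynomials.

Y(s) = (-4*s^2 - 33)/(s^3 + s^2 + 9*s + 9)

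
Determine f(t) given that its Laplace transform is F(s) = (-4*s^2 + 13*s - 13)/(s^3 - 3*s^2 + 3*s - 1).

f(t) = -2*t^2*exp(t) + 5*t*exp(t) - 4*exp(t)

Factor the denominator: s^3 - 3*s^2 + 3*s - 1 = (s - 1)^3.
Partial fraction decomposition gives [-4/(s - 1)] + [5/(s - 1)^2] + [-4/(s - 1)^3].
Invert each term: -4/(s - 1) ↔ -4e^(t); 5/(s - 1)^2 ↔ 5t·e^(t); -4/(s - 1)^3 ↔ (-2)t^2·e^(t).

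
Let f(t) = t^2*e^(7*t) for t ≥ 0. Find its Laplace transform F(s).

F(s) = 2/(s - 7)^3

L{e^(7t)} = 1/(s - 7).
Then apply L{t^2·g(t)} = (-1)^2 d^2/ds^2[G(s)] with G(s) = 1/(s - 7):
differentiating 2 times and applying the sign gives 2/(s - 7)^3.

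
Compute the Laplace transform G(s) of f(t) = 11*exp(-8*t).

G(s) = 11/(s + 8)

L{11} = 11/s.
By the first shifting theorem, multiplying by e^(-8t) replaces s with s + 8.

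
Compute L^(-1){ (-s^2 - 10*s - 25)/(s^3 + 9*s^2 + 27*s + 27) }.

-2*t^2*exp(-3*t) - 4*t*exp(-3*t) - exp(-3*t)

Factor the denominator: s^3 + 9*s^2 + 27*s + 27 = (s + 3)^3.
Partial fraction decomposition gives [-1/(s + 3)] + [-4/(s + 3)^2] + [-4/(s + 3)^3].
Invert each term: -1/(s + 3) ↔ -e^(-3t); -4/(s + 3)^2 ↔ -4t·e^(-3t); -4/(s + 3)^3 ↔ (-2)t^2·e^(-3t).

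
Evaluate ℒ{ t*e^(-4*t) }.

(s + 4)^(-2)

L{e^(-4t)} = 1/(s + 4).
Then apply L{t·g(t)} = -d/ds[G(s)] with G(s) = 1/(s + 4):
differentiating 1 time and applying the sign gives (s + 4)^(-2).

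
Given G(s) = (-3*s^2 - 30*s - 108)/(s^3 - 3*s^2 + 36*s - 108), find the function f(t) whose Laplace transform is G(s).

f(t) = -5*exp(3*t) - 4*sin(6*t) + 2*cos(6*t)

Factor the denominator: s^3 - 3*s^2 + 36*s - 108 = (s - 3)*(s^2 + 36).
Partial fraction decomposition gives [-5/(s - 3)] + [2*s/(s^2 + 36)] + [-24/(s^2 + 36)].
Invert each term: -5/(s - 3) ↔ -5e^(3t); 2·s/(s^2 + 36) ↔ 2cos(6t); -4·6/(s^2 + 36) ↔ -4sin(6t).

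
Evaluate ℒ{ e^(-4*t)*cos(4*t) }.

(s + 4)/((s + 4)^2 + 16)

L{cos(4t)} = s/(s^2 + 16).
By the first shifting theorem, multiplying by e^(-4t) replaces s with s + 4.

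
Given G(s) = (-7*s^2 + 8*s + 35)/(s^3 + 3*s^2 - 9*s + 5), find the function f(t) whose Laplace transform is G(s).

Factor the denominator: s^3 + 3*s^2 - 9*s + 5 = (s - 1)^2*(s + 5).
Partial fraction decomposition gives [-2/(s - 1)] + [6/(s - 1)^2] + [-5/(s + 5)].
Invert each term: -2/(s - 1) ↔ -2e^(t); 6/(s - 1)^2 ↔ 6t·e^(t); -5/(s + 5) ↔ -5e^(-5t).

f(t) = 6*t*exp(t) - 2*exp(t) - 5*exp(-5*t)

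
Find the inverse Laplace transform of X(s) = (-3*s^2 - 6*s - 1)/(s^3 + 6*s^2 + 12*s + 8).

Factor the denominator: s^3 + 6*s^2 + 12*s + 8 = (s + 2)^3.
Partial fraction decomposition gives [-3/(s + 2)] + [6/(s + 2)^2] + [-1/(s + 2)^3].
Invert each term: -3/(s + 2) ↔ -3e^(-2t); 6/(s + 2)^2 ↔ 6t·e^(-2t); -1/(s + 2)^3 ↔ (-1/2)t^2·e^(-2t).

-t^2*exp(-2*t)/2 + 6*t*exp(-2*t) - 3*exp(-2*t)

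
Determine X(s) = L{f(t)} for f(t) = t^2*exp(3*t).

L{e^(3t)} = 1/(s - 3).
Then apply L{t^2·g(t)} = (-1)^2 d^2/ds^2[G(s)] with G(s) = 1/(s - 3):
differentiating 2 times and applying the sign gives 2/(s - 3)^3.

X(s) = 2/(s - 3)^3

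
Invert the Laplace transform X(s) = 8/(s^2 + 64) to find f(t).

Since L{sin(8t)} = 8/(s^2 + 64), the inverse is sin(8*t).

f(t) = sin(8*t)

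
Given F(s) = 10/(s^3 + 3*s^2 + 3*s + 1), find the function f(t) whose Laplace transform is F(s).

Rewrite the denominator: s^3 + 3*s^2 + 3*s + 1 = (s + 1)^3.
The form in (s + 1) signals a first-shifting-theorem factor e^(-t).
Since L{t^2} = 2!/s^3 = 2/s^3, the inverse is t^2*e^(-t), scaled by 5.

f(t) = 5*t^2*exp(-t)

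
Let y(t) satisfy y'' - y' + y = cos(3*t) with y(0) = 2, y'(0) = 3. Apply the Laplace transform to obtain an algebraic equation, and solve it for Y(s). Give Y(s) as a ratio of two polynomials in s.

Apply the Laplace transform to the equation.
Using L{y''} = s^2 Y - s·y(0) - y'(0) and L{y'} = sY - y(0), with y(0) = 2, y'(0) = 3, the left side becomes (s^2 - s + 1)Y - (2*s + 1).
The right side is L{cos(3*t)} = s/(s^2 + 9).
So (s^2 - s + 1)Y = s/(s^2 + 9) + (2*s + 1).
Isolate Y and clear denominators.

Y(s) = (2*s^3 + s^2 + 19*s + 9)/(s^4 - s^3 + 10*s^2 - 9*s + 9)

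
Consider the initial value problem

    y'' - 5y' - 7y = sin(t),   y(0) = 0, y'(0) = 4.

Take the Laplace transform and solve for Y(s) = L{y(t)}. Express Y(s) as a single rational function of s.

Y(s) = (4*s^2 + 5)/(s^4 - 5*s^3 - 6*s^2 - 5*s - 7)

Transform both sides with L{·}.
The derivative rules (L{y''} = s^2 Y - s·y(0) - y'(0) and L{y'} = sY - y(0), with y(0) = 0, y'(0) = 4) turn the left side into (s^2 - 5*s - 7)Y - (4).
The right side is L{sin(t)} = 1/(s^2 + 1).
So (s^2 - 5*s - 7)Y = 1/(s^2 + 1) + (4).
Isolate Y and clear denominators.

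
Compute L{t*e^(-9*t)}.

(s + 9)^(-2)

L{e^(-9t)} = 1/(s + 9).
Then apply L{t·g(t)} = -d/ds[G(s)] with G(s) = 1/(s + 9):
differentiating 1 time and applying the sign gives (s + 9)^(-2).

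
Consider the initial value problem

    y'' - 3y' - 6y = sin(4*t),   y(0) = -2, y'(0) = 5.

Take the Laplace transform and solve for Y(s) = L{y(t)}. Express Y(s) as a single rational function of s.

Take the Laplace transform of both sides.
With L{y''} = s^2 Y - s·y(0) - y'(0) and L{y'} = sY - y(0), with y(0) = -2, y'(0) = 5: the LHS transforms to (s^2 - 3*s - 6)Y - (-2*s + 11).
The right side is L{sin(4*t)} = 4/(s^2 + 16).
So (s^2 - 3*s - 6)Y = 4/(s^2 + 16) + (-2*s + 11).
Solve for Y(s) and write it as one ratio of polynomials.

Y(s) = (-2*s^3 + 11*s^2 - 32*s + 180)/(s^4 - 3*s^3 + 10*s^2 - 48*s - 96)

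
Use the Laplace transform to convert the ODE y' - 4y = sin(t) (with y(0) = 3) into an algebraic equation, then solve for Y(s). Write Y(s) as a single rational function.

Y(s) = (3*s^2 + 4)/(s^3 - 4*s^2 + s - 4)

Take the Laplace transform of both sides.
Using L{y'} = sY - y(0) = sY - 3, the left side becomes (s - 4)Y - (3).
The right side is L{sin(t)} = 1/(s^2 + 1).
So (s - 4)Y = 1/(s^2 + 1) + (3).
Isolate Y and clear denominators.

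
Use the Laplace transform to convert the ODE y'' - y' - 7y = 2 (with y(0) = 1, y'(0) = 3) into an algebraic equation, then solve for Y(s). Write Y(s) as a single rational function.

Transform both sides with L{·}.
Using L{y''} = s^2 Y - s·y(0) - y'(0) and L{y'} = sY - y(0), with y(0) = 1, y'(0) = 3, the left side becomes (s^2 - s - 7)Y - (s + 2).
The right side is L{2} = 2/s.
So (s^2 - s - 7)Y = 2/s + (s + 2).
Solve for Y(s) and write it as one ratio of polynomials.

Y(s) = (s^2 + 2*s + 2)/(s^3 - s^2 - 7*s)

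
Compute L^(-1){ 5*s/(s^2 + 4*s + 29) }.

-2*exp(-2*t)*sin(5*t) + 5*exp(-2*t)*cos(5*t)

Complete the square in the denominator: s^2 + 4*s + 29 = (s + 2)^2 + 5^2.
Split the numerator to match: 5*s = 5·(s + 2) - 2·5.
Invert each term: 5·(s + 2)/((s + 2)^2 + 25) ↔ 5e^(-2t)cos(5t); -2·5/((s + 2)^2 + 25) ↔ -2e^(-2t)sin(5t).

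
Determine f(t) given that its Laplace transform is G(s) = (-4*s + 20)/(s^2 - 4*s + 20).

f(t) = 3*exp(2*t)*sin(4*t) - 4*exp(2*t)*cos(4*t)

Complete the square in the denominator: s^2 - 4*s + 20 = (s - 2)^2 + 4^2.
Split the numerator to match: -4*s + 20 = -4·(s - 2) + 3·4.
Invert each term: -4·(s - 2)/((s - 2)^2 + 16) ↔ -4e^(2t)cos(4t); 3·4/((s - 2)^2 + 16) ↔ 3e^(2t)sin(4t).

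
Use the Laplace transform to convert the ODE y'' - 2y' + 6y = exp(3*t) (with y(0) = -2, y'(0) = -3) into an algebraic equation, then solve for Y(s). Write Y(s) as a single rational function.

Y(s) = (-2*s^2 + 7*s - 2)/(s^3 - 5*s^2 + 12*s - 18)

Laplace-transform each side.
With L{y''} = s^2 Y - s·y(0) - y'(0) and L{y'} = sY - y(0), with y(0) = -2, y'(0) = -3: the LHS transforms to (s^2 - 2*s + 6)Y - (-2*s + 1).
The right side is L{exp(3*t)} = 1/(s - 3).
So (s^2 - 2*s + 6)Y = 1/(s - 3) + (-2*s + 1).
Isolate Y and clear denominators.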